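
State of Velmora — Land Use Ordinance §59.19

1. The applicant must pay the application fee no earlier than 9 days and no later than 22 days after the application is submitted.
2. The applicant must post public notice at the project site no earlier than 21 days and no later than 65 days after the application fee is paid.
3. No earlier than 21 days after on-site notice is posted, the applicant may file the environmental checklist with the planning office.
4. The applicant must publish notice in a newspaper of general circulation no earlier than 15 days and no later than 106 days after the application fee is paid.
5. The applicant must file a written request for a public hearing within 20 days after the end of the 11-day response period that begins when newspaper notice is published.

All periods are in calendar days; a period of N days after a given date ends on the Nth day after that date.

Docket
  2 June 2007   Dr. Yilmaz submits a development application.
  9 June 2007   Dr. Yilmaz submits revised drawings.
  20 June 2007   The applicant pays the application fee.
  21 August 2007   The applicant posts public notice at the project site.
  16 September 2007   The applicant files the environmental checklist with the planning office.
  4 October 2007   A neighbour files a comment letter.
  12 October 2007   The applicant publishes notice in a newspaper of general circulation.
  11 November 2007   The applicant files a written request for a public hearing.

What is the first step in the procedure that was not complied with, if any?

Step 4

Step 1 — 9 and 22 days from 2 June 2007 (when the application is submitted) are 11 June 2007 and 24 June 2007 respectively; 20 June 2007 falls inside that range.
Step 2 — 21 and 65 days from 20 June 2007 (when the application fee is paid) are 11 July 2007 and 24 August 2007 respectively; done 21 August 2007 — within the window.
Step 3 — must wait 21 days from 21 August 2007 (when on-site notice is posted), so not before 11 September 2007; done 16 September 2007 — permitted.
Step 4 — 15 and 106 days from 20 June 2007 (when the application fee is paid) are 5 July 2007 and 4 October 2007 respectively; 12 October 2007 is 8 days past the end of the window.
No need to go further; step 4 was not satisfied.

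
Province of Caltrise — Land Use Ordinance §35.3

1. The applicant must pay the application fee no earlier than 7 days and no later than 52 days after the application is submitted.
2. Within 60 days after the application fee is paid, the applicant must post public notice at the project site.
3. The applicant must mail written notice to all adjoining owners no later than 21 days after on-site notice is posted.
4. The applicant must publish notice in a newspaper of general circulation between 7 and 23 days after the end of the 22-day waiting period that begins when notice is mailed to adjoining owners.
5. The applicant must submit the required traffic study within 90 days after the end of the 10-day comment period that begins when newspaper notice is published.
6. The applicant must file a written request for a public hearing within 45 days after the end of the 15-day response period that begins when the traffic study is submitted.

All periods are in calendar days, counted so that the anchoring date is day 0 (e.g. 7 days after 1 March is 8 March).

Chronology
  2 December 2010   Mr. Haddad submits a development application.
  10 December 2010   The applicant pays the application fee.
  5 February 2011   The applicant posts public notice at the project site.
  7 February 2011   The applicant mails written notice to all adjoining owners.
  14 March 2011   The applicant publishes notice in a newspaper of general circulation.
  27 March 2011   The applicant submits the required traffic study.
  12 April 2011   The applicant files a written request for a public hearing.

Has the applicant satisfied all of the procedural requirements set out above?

Step 1 — 7 and 52 days from 2 December 2010 (when the application is submitted) are 9 December 2010 and 23 January 2011 respectively; done 10 December 2010 — within the window.
Step 2 — counting 60 days from 10 December 2010 (when the application fee is paid) gives a deadline of 8 February 2011; completed 5 February 2011, before the deadline.
Step 3 — counting 21 days from 5 February 2011 (when on-site notice is posted) gives a deadline of 26 February 2011; completed 7 February 2011, before the deadline.
Step 4 — 7 and 23 days from 1 March 2011 (end of the 22-day waiting period, which began when notice is mailed to adjoining owners on 7 February 2011) are 8 March 2011 and 24 March 2011 respectively; done 14 March 2011, which is between those dates.
Step 5 — counting 90 days from 24 March 2011 (end of the 10-day comment period, which began when newspaper notice is published on 14 March 2011) gives a deadline of 22 June 2011; done 27 March 2011 — timely.
Step 6 — counting 45 days from 11 April 2011 (end of the 15-day response period, which began when the traffic study is submitted on 27 March 2011) gives a deadline of 26 May 2011; completed 12 April 2011, before the deadline.

Yes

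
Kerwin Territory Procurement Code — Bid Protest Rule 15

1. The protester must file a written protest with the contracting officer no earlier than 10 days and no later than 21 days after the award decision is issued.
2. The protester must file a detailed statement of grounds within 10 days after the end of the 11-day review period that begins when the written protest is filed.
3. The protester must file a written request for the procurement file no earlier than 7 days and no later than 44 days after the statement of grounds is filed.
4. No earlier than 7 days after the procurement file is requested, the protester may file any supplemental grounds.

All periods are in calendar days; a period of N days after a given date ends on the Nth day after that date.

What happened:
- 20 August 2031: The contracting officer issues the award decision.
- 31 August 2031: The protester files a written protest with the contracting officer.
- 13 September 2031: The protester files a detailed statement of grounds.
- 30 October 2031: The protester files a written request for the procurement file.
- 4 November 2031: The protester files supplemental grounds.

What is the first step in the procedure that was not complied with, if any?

Step 1: the window is 10–21 days after 20 August 2031 (when the award decision is issued), so 30 August 2031 through 10 September 2031; done 31 August 2031 — within the window.
Step 2: 10 days after 11 September 2031 (end of the 11-day review period, which began when the written protest is filed on 31 August 2031) is 21 September 2031; done 13 September 2031 — timely.
Step 3: the window is 7–44 days after 13 September 2031 (when the statement of grounds is filed), so 20 September 2031 through 27 October 2031; done 30 October 2031 — 3 days after the window closed.
The procedure was therefore not followed at step 3.

Step 3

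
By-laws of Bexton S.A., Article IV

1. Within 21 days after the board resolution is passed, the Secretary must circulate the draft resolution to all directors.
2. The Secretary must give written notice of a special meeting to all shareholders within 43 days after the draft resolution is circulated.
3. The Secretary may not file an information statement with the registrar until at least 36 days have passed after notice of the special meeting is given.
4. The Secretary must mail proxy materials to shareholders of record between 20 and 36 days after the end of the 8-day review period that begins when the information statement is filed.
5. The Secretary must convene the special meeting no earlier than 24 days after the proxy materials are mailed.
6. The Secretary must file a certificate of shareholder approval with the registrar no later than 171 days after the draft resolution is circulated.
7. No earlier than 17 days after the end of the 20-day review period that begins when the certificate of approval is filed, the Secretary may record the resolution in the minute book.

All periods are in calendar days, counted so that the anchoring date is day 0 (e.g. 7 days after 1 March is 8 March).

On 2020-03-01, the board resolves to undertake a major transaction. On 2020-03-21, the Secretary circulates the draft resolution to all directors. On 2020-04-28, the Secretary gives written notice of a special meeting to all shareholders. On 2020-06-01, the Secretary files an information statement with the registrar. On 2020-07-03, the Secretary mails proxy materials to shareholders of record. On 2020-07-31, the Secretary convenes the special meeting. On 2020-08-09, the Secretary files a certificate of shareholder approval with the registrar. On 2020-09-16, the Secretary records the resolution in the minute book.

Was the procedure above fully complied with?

No

Step 1 — counting 21 days from 2020-03-01 (when the board resolution is passed) gives a deadline of 2020-03-22; completed 2020-03-21, before the deadline.
Step 2 — counting 43 days from 2020-03-21 (when the draft resolution is circulated) gives a deadline of 2020-05-03; 2020-04-28 is within that limit.
Step 3 — must wait 36 days from 2020-04-28 (when notice of the special meeting is given), so not before 2020-06-03; done 2020-06-01 — 2 days too early.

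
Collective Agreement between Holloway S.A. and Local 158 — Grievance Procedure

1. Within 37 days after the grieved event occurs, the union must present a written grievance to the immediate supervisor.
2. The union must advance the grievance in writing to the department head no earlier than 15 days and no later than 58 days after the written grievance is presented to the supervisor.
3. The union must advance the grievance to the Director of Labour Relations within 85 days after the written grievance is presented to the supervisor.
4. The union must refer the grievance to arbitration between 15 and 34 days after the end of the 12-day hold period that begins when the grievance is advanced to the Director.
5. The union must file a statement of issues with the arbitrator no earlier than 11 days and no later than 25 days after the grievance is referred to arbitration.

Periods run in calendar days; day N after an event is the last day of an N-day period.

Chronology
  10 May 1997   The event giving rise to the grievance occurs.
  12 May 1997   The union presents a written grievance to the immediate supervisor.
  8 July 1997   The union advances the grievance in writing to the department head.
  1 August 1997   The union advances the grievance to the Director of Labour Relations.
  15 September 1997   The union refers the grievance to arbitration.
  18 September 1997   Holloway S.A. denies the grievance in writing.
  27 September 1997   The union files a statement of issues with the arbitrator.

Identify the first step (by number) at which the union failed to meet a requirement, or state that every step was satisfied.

None — every step was satisfied

(1) due by 10 May 1997 + 37 days = 16 June 1997; completed 12 May 1997, before the deadline.
(2) the permitted window runs from 12 May 1997 + 15 = 27 May 1997 to 12 May 1997 + 58 = 9 July 1997; done 8 July 1997 — within the window.
(3) due by 12 May 1997 + 85 days = 5 August 1997; done 1 August 1997 — timely.
(4) the permitted window runs from 13 August 1997 + 15 = 28 August 1997 to 13 August 1997 + 34 = 16 September 1997; done 15 September 1997 — within the window.
(5) the permitted window runs from 15 September 1997 + 11 = 26 September 1997 to 15 September 1997 + 25 = 10 October 1997; done 27 September 1997 — within the window.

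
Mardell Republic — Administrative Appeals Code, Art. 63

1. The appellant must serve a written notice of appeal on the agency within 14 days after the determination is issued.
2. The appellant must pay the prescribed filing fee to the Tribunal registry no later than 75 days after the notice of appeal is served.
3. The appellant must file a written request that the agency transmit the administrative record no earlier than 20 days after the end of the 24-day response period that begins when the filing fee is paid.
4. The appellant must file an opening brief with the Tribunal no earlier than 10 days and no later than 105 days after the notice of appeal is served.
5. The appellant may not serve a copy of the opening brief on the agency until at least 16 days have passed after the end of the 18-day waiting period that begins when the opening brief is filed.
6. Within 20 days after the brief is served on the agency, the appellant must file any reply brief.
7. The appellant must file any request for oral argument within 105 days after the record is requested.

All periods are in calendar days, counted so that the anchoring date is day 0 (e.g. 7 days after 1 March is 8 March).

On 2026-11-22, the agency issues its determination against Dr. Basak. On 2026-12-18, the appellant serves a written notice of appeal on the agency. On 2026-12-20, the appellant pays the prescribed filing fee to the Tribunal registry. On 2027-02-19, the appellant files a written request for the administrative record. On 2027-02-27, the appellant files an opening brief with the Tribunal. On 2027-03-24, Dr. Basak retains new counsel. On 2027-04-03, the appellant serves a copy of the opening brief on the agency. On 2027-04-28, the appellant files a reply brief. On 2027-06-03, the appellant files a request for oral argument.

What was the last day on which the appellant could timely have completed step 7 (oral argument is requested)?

2027-06-04

Step 7 runs from 2027-02-19, when the record is requested. 105 days after 2027-02-19 is 2027-06-04.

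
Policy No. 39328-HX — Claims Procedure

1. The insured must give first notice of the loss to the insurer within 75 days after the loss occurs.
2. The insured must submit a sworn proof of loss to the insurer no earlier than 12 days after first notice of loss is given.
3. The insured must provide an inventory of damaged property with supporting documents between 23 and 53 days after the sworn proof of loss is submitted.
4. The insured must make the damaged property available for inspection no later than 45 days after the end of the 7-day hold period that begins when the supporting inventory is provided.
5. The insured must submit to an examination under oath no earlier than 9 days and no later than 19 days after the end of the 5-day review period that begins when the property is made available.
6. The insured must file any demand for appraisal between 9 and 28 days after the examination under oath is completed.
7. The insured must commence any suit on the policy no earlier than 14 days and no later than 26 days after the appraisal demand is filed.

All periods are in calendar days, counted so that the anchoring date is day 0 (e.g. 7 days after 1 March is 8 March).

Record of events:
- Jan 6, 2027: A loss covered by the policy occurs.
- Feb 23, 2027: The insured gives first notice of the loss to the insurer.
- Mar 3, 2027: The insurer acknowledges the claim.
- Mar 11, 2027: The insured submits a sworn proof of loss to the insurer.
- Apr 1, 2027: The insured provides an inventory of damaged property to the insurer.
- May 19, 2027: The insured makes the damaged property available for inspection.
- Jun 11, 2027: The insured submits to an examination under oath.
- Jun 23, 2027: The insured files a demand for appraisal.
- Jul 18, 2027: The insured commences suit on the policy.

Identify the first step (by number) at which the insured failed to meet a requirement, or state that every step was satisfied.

Step 1: 75 days after Jan 6, 2027 (when the loss occurs) is Mar 22, 2027; Feb 23, 2027 is within that limit.
Step 2: the earliest permitted date is 12 days after Feb 23, 2027 (when first notice of loss is given), i.e. Mar 7, 2027; Mar 11, 2027 is on or after that date.
Step 3: the window is 23–53 days after Mar 11, 2027 (when the sworn proof of loss is submitted), so Apr 3, 2027 through May 3, 2027; Apr 1, 2027 is 2 days too early.
That is the first point of non-compliance.

Step 3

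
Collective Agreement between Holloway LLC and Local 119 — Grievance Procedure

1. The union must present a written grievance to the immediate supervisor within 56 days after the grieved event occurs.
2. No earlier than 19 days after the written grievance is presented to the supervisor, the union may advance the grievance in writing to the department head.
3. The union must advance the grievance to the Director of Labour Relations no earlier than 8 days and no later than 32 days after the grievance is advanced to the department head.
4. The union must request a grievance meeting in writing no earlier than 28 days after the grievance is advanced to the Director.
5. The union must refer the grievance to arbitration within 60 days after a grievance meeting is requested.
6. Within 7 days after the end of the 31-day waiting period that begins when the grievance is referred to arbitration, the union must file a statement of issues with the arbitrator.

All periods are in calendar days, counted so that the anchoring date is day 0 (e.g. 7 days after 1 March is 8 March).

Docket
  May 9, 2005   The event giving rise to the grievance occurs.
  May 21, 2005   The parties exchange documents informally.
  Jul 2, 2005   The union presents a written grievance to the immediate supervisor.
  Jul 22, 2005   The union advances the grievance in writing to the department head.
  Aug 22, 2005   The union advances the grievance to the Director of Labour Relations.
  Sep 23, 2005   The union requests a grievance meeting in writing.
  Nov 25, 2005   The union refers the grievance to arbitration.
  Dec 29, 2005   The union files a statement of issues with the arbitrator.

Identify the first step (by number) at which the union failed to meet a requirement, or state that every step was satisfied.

Step 1 — counting 56 days from May 9, 2005 (when the grieved event occurs) gives a deadline of Jul 4, 2005; Jul 2, 2005 is within that limit.
Step 2 — must wait 19 days from Jul 2, 2005 (when the written grievance is presented to the supervisor), so not before Jul 21, 2005; done Jul 22, 2005, after the minimum wait.
Step 3 — 8 and 32 days from Jul 22, 2005 (when the grievance is advanced to the department head) are Jul 30, 2005 and Aug 23, 2005 respectively; done Aug 22, 2005 — within the window.
Step 4 — must wait 28 days from Aug 22, 2005 (when the grievance is advanced to the Director), so not before Sep 19, 2005; done Sep 23, 2005, after the minimum wait.
Step 5 — counting 60 days from Sep 23, 2005 (when a grievance meeting is requested) gives a deadline of Nov 22, 2005; done Nov 25, 2005 — 3 days late.

Step 5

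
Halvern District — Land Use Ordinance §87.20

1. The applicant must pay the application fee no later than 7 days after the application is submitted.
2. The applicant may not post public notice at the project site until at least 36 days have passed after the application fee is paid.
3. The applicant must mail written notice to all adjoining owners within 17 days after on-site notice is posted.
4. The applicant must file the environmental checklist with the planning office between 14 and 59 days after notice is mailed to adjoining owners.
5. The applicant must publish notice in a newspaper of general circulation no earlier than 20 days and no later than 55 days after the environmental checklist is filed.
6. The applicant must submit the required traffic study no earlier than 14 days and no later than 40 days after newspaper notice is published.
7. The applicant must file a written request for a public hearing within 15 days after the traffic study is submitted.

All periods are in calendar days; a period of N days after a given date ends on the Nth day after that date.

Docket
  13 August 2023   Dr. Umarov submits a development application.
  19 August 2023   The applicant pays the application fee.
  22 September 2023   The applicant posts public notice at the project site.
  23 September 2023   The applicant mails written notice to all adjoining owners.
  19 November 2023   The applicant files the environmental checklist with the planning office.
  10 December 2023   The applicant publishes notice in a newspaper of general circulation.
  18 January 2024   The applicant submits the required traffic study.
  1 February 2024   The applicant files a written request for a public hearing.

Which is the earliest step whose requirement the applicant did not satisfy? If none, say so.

Step 2

Step 1 — counting 7 days from 13 August 2023 (when the application is submitted) gives a deadline of 20 August 2023; done 19 August 2023 — timely.
Step 2 — must wait 36 days from 19 August 2023 (when the application fee is paid), so not before 24 September 2023; done 22 September 2023 — 2 days too early.
The analysis stops there.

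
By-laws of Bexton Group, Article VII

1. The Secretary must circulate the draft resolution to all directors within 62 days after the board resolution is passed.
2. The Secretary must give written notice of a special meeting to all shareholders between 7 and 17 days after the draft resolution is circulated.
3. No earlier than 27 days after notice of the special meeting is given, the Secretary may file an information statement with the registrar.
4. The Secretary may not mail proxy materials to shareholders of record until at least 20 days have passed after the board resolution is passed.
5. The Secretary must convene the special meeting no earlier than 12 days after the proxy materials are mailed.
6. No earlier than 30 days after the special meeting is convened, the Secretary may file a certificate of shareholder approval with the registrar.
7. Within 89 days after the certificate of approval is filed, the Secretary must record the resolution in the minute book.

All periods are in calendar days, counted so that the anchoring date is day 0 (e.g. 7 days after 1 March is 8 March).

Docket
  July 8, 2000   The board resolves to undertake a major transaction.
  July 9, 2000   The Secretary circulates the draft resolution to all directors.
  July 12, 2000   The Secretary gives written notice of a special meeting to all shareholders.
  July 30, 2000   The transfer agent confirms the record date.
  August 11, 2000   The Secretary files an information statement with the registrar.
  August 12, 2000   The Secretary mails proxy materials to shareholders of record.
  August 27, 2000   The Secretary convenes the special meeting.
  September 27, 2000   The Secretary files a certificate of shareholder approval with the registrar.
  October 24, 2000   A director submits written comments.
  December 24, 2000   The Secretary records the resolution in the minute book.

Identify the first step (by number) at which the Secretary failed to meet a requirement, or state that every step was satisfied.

(1) due by July 8, 2000 + 62 days = September 8, 2000; July 9, 2000 is within that limit.
(2) the permitted window runs from July 9, 2000 + 7 = July 16, 2000 to July 9, 2000 + 17 = July 26, 2000; done July 12, 2000 — 4 days before the window opened.

Step 2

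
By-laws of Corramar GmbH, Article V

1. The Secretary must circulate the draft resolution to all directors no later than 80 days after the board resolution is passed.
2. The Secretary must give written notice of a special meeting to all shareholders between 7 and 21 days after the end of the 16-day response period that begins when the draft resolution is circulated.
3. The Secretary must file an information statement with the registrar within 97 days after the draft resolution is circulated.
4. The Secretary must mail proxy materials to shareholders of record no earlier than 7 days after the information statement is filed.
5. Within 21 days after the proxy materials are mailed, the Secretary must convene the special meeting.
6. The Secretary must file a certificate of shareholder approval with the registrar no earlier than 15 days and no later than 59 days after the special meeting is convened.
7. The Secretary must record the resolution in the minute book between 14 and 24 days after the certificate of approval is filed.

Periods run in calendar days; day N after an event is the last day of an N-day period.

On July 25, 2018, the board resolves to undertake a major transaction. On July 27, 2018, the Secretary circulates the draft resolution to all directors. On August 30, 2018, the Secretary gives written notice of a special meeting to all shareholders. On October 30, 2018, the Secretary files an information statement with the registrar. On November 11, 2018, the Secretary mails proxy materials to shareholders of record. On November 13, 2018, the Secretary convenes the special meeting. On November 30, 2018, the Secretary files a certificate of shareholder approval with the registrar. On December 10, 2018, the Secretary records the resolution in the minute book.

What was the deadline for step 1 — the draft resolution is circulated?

Step 1 runs from July 25, 2018, when the board resolution is passed. 80 days after July 25, 2018 is October 13, 2018.

October 13, 2018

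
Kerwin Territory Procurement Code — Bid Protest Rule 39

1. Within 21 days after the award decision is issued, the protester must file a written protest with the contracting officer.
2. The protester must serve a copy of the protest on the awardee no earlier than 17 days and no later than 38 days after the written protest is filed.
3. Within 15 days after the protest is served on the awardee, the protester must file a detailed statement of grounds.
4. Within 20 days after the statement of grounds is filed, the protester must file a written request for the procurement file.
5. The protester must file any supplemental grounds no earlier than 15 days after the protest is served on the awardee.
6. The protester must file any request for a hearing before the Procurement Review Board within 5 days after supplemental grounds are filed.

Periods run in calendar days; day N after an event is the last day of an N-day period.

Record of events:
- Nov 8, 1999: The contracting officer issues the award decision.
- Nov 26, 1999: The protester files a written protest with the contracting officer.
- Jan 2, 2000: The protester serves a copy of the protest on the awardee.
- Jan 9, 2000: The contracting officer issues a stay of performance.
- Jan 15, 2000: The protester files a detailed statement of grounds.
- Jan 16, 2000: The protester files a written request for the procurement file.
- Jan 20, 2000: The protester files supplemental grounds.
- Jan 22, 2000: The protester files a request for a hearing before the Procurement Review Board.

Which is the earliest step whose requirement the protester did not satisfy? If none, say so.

Step 1: 21 days after Nov 8, 1999 (when the award decision is issued) is Nov 29, 1999; done Nov 26, 1999 — timely.
Step 2: the window is 17–38 days after Nov 26, 1999 (when the written protest is filed), so Dec 13, 1999 through Jan 3, 2000; Jan 2, 2000 falls inside that range.
Step 3: 15 days after Jan 2, 2000 (when the protest is served on the awardee) is Jan 17, 2000; Jan 15, 2000 is within that limit.
Step 4: 20 days after Jan 15, 2000 (when the statement of grounds is filed) is Feb 4, 2000; Jan 16, 2000 is within that limit.
Step 5: the earliest permitted date is 15 days after Jan 2, 2000 (when the protest is served on the awardee), i.e. Jan 17, 2000; Jan 20, 2000 is on or after that date.
Step 6: 5 days after Jan 20, 2000 (when supplemental grounds are filed) is Jan 25, 2000; done Jan 22, 2000 — timely.

None — every step was satisfied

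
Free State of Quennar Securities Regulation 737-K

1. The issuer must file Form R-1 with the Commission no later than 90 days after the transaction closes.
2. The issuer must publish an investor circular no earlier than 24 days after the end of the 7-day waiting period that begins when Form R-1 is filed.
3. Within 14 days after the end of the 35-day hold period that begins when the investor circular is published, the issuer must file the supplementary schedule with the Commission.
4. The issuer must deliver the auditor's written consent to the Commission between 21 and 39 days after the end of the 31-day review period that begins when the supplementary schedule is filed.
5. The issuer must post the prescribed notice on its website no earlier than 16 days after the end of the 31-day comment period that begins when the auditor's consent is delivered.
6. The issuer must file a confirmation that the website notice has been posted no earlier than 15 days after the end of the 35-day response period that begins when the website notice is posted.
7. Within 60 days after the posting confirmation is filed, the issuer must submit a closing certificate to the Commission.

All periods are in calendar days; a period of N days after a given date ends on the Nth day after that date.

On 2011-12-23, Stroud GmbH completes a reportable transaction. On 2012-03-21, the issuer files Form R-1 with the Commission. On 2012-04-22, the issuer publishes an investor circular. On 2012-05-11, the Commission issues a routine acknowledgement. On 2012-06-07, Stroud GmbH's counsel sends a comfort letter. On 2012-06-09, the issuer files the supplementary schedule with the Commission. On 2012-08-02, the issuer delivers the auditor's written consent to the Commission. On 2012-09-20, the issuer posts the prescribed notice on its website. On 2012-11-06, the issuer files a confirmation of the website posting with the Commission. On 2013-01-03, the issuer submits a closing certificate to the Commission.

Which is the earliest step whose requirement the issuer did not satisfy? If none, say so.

Step 6

Step 1 — counting 90 days from 2011-12-23 (when the transaction closes) gives a deadline of 2012-03-22; done 2012-03-21 — timely.
Step 2 — must wait 24 days from 2012-03-28 (end of the 7-day waiting period, which began when Form R-1 is filed on 2012-03-21), so not before 2012-04-21; done 2012-04-22, after the minimum wait.
Step 3 — counting 14 days from 2012-05-27 (end of the 35-day hold period, which began when the investor circular is published on 2012-04-22) gives a deadline of 2012-06-10; 2012-06-09 is within that limit.
Step 4 — 21 and 39 days from 2012-07-10 (end of the 31-day review period, which began when the supplementary schedule is filed on 2012-06-09) are 2012-07-31 and 2012-08-18 respectively; done 2012-08-02, which is between those dates.
Step 5 — must wait 16 days from 2012-09-02 (end of the 31-day comment period, which began when the auditor's consent is delivered on 2012-08-02), so not before 2012-09-18; done 2012-09-20, after the minimum wait.
Step 6 — must wait 15 days from 2012-10-25 (end of the 35-day response period, which began when the website notice is posted on 2012-09-20), so not before 2012-11-09; acted on 2012-11-06, 3 days prematurely.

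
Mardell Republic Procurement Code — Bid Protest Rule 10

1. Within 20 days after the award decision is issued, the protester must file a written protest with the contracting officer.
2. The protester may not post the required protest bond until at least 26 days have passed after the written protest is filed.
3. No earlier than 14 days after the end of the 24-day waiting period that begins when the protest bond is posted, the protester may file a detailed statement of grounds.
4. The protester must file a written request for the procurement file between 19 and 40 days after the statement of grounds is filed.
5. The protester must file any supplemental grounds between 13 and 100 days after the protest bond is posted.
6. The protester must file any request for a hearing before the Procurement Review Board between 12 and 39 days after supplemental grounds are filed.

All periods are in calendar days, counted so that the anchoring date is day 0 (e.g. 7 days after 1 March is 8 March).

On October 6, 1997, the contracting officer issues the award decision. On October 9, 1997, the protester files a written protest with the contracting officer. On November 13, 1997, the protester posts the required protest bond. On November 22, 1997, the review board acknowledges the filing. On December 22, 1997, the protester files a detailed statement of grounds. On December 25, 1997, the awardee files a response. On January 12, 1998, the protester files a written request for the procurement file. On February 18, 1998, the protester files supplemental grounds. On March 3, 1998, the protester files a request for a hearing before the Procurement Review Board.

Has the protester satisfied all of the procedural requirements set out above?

Step 1 — counting 20 days from October 6, 1997 (when the award decision is issued) gives a deadline of October 26, 1997; completed October 9, 1997, before the deadline.
Step 2 — must wait 26 days from October 9, 1997 (when the written protest is filed), so not before November 4, 1997; done November 13, 1997, after the minimum wait.
Step 3 — must wait 14 days from December 7, 1997 (end of the 24-day waiting period, which began when the protest bond is posted on November 13, 1997), so not before December 21, 1997; done December 22, 1997, after the minimum wait.
Step 4 — 19 and 40 days from December 22, 1997 (when the statement of grounds is filed) are January 10, 1998 and January 31, 1998 respectively; January 12, 1998 falls inside that range.
Step 5 — 13 and 100 days from November 13, 1997 (when the protest bond is posted) are November 26, 1997 and February 21, 1998 respectively; done February 18, 1998 — within the window.
Step 6 — 12 and 39 days from February 18, 1998 (when supplemental grounds are filed) are March 2, 1998 and March 29, 1998 respectively; done March 3, 1998, which is between those dates.

Yes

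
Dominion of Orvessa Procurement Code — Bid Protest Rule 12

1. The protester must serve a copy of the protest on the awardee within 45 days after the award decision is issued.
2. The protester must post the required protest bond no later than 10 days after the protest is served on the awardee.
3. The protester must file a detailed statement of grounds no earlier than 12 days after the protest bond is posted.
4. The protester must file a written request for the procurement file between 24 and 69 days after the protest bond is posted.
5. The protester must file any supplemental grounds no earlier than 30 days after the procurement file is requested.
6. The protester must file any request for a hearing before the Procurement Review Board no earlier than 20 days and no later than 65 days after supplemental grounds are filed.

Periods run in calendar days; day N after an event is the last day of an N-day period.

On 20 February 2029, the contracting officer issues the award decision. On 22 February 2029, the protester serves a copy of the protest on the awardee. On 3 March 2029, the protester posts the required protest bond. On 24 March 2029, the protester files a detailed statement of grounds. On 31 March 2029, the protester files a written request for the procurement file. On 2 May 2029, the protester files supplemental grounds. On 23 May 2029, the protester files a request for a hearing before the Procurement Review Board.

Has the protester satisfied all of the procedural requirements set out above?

Step 1 — counting 45 days from 20 February 2029 (when the award decision is issued) gives a deadline of 6 April 2029; completed 22 February 2029, before the deadline.
Step 2 — counting 10 days from 22 February 2029 (when the protest is served on the awardee) gives a deadline of 4 March 2029; done 3 March 2029 — timely.
Step 3 — must wait 12 days from 3 March 2029 (when the protest bond is posted), so not before 15 March 2029; 24 March 2029 is on or after that date.
Step 4 — 24 and 69 days from 3 March 2029 (when the protest bond is posted) are 27 March 2029 and 11 May 2029 respectively; done 31 March 2029 — within the window.
Step 5 — must wait 30 days from 31 March 2029 (when the procurement file is requested), so not before 30 April 2029; done 2 May 2029, after the minimum wait.
Step 6 — 20 and 65 days from 2 May 2029 (when supplemental grounds are filed) are 22 May 2029 and 6 July 2029 respectively; 23 May 2029 falls inside that range.

Yes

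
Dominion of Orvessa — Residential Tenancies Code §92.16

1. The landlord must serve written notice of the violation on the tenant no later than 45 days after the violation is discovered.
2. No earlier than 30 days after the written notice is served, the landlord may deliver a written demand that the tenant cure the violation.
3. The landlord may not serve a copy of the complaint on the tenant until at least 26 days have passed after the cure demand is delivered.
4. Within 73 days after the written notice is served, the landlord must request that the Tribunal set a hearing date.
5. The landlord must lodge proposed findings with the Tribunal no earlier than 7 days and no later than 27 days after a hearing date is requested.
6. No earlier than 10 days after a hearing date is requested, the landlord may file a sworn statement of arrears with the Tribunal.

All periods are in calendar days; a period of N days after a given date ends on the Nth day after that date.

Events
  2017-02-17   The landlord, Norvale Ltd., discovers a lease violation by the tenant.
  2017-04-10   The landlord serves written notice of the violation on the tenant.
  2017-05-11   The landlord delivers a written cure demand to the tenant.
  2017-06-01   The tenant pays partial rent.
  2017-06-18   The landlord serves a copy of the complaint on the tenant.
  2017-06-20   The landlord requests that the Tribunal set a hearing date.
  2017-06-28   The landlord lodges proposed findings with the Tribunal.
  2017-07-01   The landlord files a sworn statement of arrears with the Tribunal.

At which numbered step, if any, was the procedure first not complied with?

Step 1

(1) due by 2017-02-17 + 45 days = 2017-04-03; not done until 2017-04-10, 7 days after the deadline.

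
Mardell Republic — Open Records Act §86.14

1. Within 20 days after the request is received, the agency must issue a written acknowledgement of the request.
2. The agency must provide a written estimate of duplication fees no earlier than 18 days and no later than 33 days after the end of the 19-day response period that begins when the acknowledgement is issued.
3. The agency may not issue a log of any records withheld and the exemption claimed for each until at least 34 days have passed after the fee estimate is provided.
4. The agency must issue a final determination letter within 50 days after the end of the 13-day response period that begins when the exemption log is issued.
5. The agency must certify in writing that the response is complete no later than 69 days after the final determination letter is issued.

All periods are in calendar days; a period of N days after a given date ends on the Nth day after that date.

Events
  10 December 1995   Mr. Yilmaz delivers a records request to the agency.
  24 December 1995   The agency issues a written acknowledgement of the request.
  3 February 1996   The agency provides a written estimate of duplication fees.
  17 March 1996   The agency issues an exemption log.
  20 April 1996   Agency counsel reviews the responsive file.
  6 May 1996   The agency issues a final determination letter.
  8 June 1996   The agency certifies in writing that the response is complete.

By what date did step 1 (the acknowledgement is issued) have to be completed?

30 December 1995

Step 1 runs from 10 December 1995, when the request is received. 20 days after 10 December 1995 is 30 December 1995.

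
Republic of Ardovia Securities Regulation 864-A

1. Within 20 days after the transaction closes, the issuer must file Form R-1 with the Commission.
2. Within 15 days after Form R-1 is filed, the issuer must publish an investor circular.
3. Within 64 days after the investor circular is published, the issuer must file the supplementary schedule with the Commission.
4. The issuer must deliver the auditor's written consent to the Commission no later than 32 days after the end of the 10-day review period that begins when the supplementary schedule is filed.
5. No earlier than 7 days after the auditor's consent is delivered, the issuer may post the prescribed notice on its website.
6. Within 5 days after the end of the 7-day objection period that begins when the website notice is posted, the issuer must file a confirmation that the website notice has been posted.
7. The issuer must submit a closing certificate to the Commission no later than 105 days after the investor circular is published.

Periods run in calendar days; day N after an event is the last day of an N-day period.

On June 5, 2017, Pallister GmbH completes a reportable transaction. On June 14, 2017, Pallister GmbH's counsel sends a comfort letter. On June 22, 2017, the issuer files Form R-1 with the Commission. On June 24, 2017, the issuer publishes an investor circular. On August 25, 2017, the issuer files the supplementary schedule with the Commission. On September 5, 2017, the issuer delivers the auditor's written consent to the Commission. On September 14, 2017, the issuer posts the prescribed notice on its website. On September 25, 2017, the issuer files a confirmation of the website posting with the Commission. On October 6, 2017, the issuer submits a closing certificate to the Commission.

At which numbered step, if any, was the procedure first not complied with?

None — every step was satisfied

Step 1: 20 days after June 5, 2017 (when the transaction closes) is June 25, 2017; June 22, 2017 is within that limit.
Step 2: 15 days after June 22, 2017 (when Form R-1 is filed) is July 7, 2017; completed June 24, 2017, before the deadline.
Step 3: 64 days after June 24, 2017 (when the investor circular is published) is August 27, 2017; August 25, 2017 is within that limit.
Step 4: 32 days after September 4, 2017 (end of the 10-day review period, which began when the supplementary schedule is filed on August 25, 2017) is October 6, 2017; completed September 5, 2017, before the deadline.
Step 5: the earliest permitted date is 7 days after September 5, 2017 (when the auditor's consent is delivered), i.e. September 12, 2017; done September 14, 2017, after the minimum wait.
Step 6: 5 days after September 21, 2017 (end of the 7-day objection period, which began when the website notice is posted on September 14, 2017) is September 26, 2017; September 25, 2017 is within that limit.
Step 7: 105 days after June 24, 2017 (when the investor circular is published) is October 7, 2017; completed October 6, 2017, before the deadline.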